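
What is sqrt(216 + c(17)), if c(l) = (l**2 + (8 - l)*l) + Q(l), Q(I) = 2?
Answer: sqrt(354) ≈ 18.815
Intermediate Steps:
c(l) = 2 + l**2 + l*(8 - l) (c(l) = (l**2 + (8 - l)*l) + 2 = (l**2 + l*(8 - l)) + 2 = 2 + l**2 + l*(8 - l))
sqrt(216 + c(17)) = sqrt(216 + (2 + 8*17)) = sqrt(216 + (2 + 136)) = sqrt(216 + 138) = sqrt(354)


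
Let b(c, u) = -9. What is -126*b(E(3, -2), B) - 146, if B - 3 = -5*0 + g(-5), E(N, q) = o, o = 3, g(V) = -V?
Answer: 988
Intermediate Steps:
E(N, q) = 3
B = 8 (B = 3 + (-5*0 - 1*(-5)) = 3 + (0 + 5) = 3 + 5 = 8)
-126*b(E(3, -2), B) - 146 = -126*(-9) - 146 = 1134 - 146 = 988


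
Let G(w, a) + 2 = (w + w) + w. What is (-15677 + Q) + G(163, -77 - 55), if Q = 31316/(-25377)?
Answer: -385507946/25377 ≈ -15191.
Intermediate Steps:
G(w, a) = -2 + 3*w (G(w, a) = -2 + ((w + w) + w) = -2 + (2*w + w) = -2 + 3*w)
Q = -31316/25377 (Q = 31316*(-1/25377) = -31316/25377 ≈ -1.2340)
(-15677 + Q) + G(163, -77 - 55) = (-15677 - 31316/25377) + (-2 + 3*163) = -397866545/25377 + (-2 + 489) = -397866545/25377 + 487 = -385507946/25377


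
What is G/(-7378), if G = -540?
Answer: 270/3689 ≈ 0.073191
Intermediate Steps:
G/(-7378) = -540/(-7378) = -540*(-1/7378) = 270/3689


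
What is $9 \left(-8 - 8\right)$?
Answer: $-144$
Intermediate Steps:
$9 \left(-8 - 8\right) = 9 \left(-16\right) = -144$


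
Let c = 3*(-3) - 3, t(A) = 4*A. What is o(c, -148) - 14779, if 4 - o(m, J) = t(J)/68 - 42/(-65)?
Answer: -16317469/1105 ≈ -14767.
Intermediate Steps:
c = -12 (c = -9 - 3 = -12)
o(m, J) = 218/65 - J/17 (o(m, J) = 4 - ((4*J)/68 - 42/(-65)) = 4 - ((4*J)*(1/68) - 42*(-1/65)) = 4 - (J/17 + 42/65) = 4 - (42/65 + J/17) = 4 + (-42/65 - J/17) = 218/65 - J/17)
o(c, -148) - 14779 = (218/65 - 1/17*(-148)) - 14779 = (218/65 + 148/17) - 14779 = 13326/1105 - 14779 = -16317469/1105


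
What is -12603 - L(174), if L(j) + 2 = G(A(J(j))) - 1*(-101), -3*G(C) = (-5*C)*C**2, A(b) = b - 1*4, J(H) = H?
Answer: -24603106/3 ≈ -8.2010e+6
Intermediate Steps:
A(b) = -4 + b (A(b) = b - 4 = -4 + b)
G(C) = 5*C**3/3 (G(C) = -(-5*C)*C**2/3 = -(-5)*C**3/3 = 5*C**3/3)
L(j) = 99 + 5*(-4 + j)**3/3 (L(j) = -2 + (5*(-4 + j)**3/3 - 1*(-101)) = -2 + (5*(-4 + j)**3/3 + 101) = -2 + (101 + 5*(-4 + j)**3/3) = 99 + 5*(-4 + j)**3/3)
-12603 - L(174) = -12603 - (99 + 5*(-4 + 174)**3/3) = -12603 - (99 + (5/3)*170**3) = -12603 - (99 + (5/3)*4913000) = -12603 - (99 + 24565000/3) = -12603 - 1*24565297/3 = -12603 - 24565297/3 = -24603106/3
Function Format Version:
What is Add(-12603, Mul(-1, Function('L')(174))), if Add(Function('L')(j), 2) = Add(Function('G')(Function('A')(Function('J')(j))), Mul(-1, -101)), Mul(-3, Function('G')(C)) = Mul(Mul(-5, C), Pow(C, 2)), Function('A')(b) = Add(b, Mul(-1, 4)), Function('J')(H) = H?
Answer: Rational(-24603106, 3) ≈ -8.2010e+6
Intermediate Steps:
Function('A')(b) = Add(-4, b) (Function('A')(b) = Add(b, -4) = Add(-4, b))
Function('G')(C) = Mul(Rational(5, 3), Pow(C, 3)) (Function('G')(C) = Mul(Rational(-1, 3), Mul(Mul(-5, C), Pow(C, 2))) = Mul(Rational(-1, 3), Mul(-5, Pow(C, 3))) = Mul(Rational(5, 3), Pow(C, 3)))
Function('L')(j) = Add(99, Mul(Rational(5, 3), Pow(Add(-4, j), 3))) (Function('L')(j) = Add(-2, Add(Mul(Rational(5, 3), Pow(Add(-4, j), 3)), Mul(-1, -101))) = Add(-2, Add(Mul(Rational(5, 3), Pow(Add(-4, j), 3)), 101)) = Add(-2, Add(101, Mul(Rational(5, 3), Pow(Add(-4, j), 3)))) = Add(99, Mul(Rational(5, 3), Pow(Add(-4, j), 3))))
Add(-12603, Mul(-1, Function('L')(174))) = Add(-12603, Mul(-1, Add(99, Mul(Rational(5, 3), Pow(Add(-4, 174), 3))))) = Add(-12603, Mul(-1, Add(99, Mul(Rational(5, 3), Pow(170, 3))))) = Add(-12603, Mul(-1, Add(99, Mul(Rational(5, 3), 4913000)))) = Add(-12603, Mul(-1, Add(99, Rational(24565000, 3)))) = Add(-12603, Mul(-1, Rational(24565297, 3))) = Add(-12603, Rational(-24565297, 3)) = Rational(-24603106, 3)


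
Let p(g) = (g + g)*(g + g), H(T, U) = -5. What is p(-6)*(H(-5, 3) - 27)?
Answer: -4608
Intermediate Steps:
p(g) = 4*g² (p(g) = (2*g)*(2*g) = 4*g²)
p(-6)*(H(-5, 3) - 27) = (4*(-6)²)*(-5 - 27) = (4*36)*(-32) = 144*(-32) = -4608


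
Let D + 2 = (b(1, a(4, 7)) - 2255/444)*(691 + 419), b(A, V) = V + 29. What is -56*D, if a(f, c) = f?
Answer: -1735468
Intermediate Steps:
b(A, V) = 29 + V
D = 61981/2 (D = -2 + ((29 + 4) - 2255/444)*(691 + 419) = -2 + (33 - 2255*1/444)*1110 = -2 + (33 - 2255/444)*1110 = -2 + (12397/444)*1110 = -2 + 61985/2 = 61981/2 ≈ 30991.)
-56*D = -56*61981/2 = -1735468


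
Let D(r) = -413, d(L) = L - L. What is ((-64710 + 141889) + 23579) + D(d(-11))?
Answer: 100345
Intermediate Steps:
d(L) = 0
((-64710 + 141889) + 23579) + D(d(-11)) = ((-64710 + 141889) + 23579) - 413 = (77179 + 23579) - 413 = 100758 - 413 = 100345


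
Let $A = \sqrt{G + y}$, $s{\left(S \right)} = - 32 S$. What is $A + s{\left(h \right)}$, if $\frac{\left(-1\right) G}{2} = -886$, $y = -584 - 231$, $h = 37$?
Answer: $-1184 + \sqrt{957} \approx -1153.1$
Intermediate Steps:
$y = -815$ ($y = -584 - 231 = -815$)
$G = 1772$ ($G = \left(-2\right) \left(-886\right) = 1772$)
$A = \sqrt{957}$ ($A = \sqrt{1772 - 815} = \sqrt{957} \approx 30.935$)
$A + s{\left(h \right)} = \sqrt{957} - 1184 = -1184 + \sqrt{957}$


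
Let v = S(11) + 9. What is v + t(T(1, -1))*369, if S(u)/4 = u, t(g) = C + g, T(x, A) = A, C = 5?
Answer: 1529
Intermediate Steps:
t(g) = 5 + g
S(u) = 4*u
v = 53 (v = 4*11 + 9 = 44 + 9 = 53)
v + t(T(1, -1))*369 = 53 + (5 - 1)*369 = 53 + 4*369 = 53 + 1476 = 1529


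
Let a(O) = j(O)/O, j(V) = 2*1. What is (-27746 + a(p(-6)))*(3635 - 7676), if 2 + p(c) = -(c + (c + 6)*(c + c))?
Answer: 224239131/2 ≈ 1.1212e+8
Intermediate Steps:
j(V) = 2
p(c) = -2 - c - 2*c*(6 + c) (p(c) = -2 - (c + (c + 6)*(c + c)) = -2 - (c + (6 + c)*(2*c)) = -2 - (c + 2*c*(6 + c)) = -2 + (-c - 2*c*(6 + c)) = -2 - c - 2*c*(6 + c))
a(O) = 2/O
(-27746 + a(p(-6)))*(3635 - 7676) = (-27746 + 2/(-2 - 13*(-6) - 2*(-6)**2))*(3635 - 7676) = (-27746 + 2/(-2 + 78 - 2*36))*(-4041) = (-27746 + 2/(-2 + 78 - 72))*(-4041) = (-27746 + 2/4)*(-4041) = (-27746 + 2*(1/4))*(-4041) = (-27746 + 1/2)*(-4041) = -55491/2*(-4041) = 224239131/2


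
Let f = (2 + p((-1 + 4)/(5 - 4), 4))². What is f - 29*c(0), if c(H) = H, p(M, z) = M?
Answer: 25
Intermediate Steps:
f = 25 (f = (2 + (-1 + 4)/(5 - 4))² = (2 + 3/1)² = (2 + 3*1)² = (2 + 3)² = 5² = 25)
f - 29*c(0) = 25 - 29*0 = 25 + 0 = 25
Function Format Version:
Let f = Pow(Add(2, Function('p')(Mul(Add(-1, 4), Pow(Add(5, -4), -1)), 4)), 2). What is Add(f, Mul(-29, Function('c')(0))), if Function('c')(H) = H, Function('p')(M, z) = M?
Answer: 25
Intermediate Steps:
f = 25 (f = Pow(Add(2, Mul(Add(-1, 4), Pow(Add(5, -4), -1))), 2) = Pow(Add(2, Mul(3, Pow(1, -1))), 2) = Pow(Add(2, Mul(3, 1)), 2) = Pow(Add(2, 3), 2) = Pow(5, 2) = 25)
Add(f, Mul(-29, Function('c')(0))) = Add(25, Mul(-29, 0)) = Add(25, 0) = 25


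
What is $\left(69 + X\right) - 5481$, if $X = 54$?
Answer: $-5358$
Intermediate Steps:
$\left(69 + X\right) - 5481 = \left(69 + 54\right) - 5481 = 123 - 5481 = -5358$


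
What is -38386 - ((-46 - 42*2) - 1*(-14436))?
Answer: -52692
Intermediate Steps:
-38386 - ((-46 - 42*2) - 1*(-14436)) = -38386 - ((-46 - 84) + 14436) = -38386 - (-130 + 14436) = -38386 - 1*14306 = -38386 - 14306 = -52692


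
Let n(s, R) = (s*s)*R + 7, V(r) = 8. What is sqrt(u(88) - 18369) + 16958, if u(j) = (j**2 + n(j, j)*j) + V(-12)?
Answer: 16958 + sqrt(59959535) ≈ 24701.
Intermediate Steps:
n(s, R) = 7 + R*s**2 (n(s, R) = s**2*R + 7 = R*s**2 + 7 = 7 + R*s**2)
u(j) = 8 + j**2 + j*(7 + j**3) (u(j) = (j**2 + (7 + j*j**2)*j) + 8 = (j**2 + (7 + j**3)*j) + 8 = (j**2 + j*(7 + j**3)) + 8 = 8 + j**2 + j*(7 + j**3))
sqrt(u(88) - 18369) + 16958 = sqrt((8 + 88**2 + 88*(7 + 88**3)) - 18369) + 16958 = sqrt((8 + 7744 + 88*(7 + 681472)) - 18369) + 16958 = sqrt((8 + 7744 + 88*681479) - 18369) + 16958 = sqrt((8 + 7744 + 59970152) - 18369) + 16958 = sqrt(59977904 - 18369) + 16958 = sqrt(59959535) + 16958 = 16958 + sqrt(59959535)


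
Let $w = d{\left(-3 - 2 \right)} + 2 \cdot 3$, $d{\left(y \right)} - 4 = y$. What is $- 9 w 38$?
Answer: $-1710$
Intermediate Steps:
$d{\left(y \right)} = 4 + y$
$w = 5$ ($w = \left(4 - 5\right) + 2 \cdot 3 = \left(4 - 5\right) + 6 = -1 + 6 = 5$)
$- 9 w 38 = \left(-9\right) 5 \cdot 38 = \left(-45\right) 38 = -1710$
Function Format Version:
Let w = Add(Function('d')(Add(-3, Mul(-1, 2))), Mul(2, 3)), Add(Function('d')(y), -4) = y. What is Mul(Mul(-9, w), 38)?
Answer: -1710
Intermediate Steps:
Function('d')(y) = Add(4, y)
w = 5 (w = Add(Add(4, Add(-3, Mul(-1, 2))), Mul(2, 3)) = Add(Add(4, Add(-3, -2)), 6) = Add(Add(4, -5), 6) = Add(-1, 6) = 5)
Mul(Mul(-9, w), 38) = Mul(Mul(-9, 5), 38) = Mul(-45, 38) = -1710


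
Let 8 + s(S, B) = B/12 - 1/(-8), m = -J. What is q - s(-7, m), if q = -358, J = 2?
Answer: -8399/24 ≈ -349.96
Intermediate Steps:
m = -2 (m = -1*2 = -2)
s(S, B) = -63/8 + B/12 (s(S, B) = -8 + (B/12 - 1/(-8)) = -8 + (B*(1/12) - 1*(-⅛)) = -8 + (B/12 + ⅛) = -8 + (⅛ + B/12) = -63/8 + B/12)
q - s(-7, m) = -358 - (-63/8 + (1/12)*(-2)) = -358 - (-63/8 - ⅙) = -358 - 1*(-193/24) = -358 + 193/24 = -8399/24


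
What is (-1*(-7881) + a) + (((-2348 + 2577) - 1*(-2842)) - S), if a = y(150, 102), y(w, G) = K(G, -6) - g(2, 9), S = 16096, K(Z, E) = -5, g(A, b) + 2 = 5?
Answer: -5152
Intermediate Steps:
g(A, b) = 3 (g(A, b) = -2 + 5 = 3)
y(w, G) = -8 (y(w, G) = -5 - 1*3 = -5 - 3 = -8)
a = -8
(-1*(-7881) + a) + (((-2348 + 2577) - 1*(-2842)) - S) = (-1*(-7881) - 8) + (((-2348 + 2577) - 1*(-2842)) - 1*16096) = (7881 - 8) + ((229 + 2842) - 16096) = 7873 + (3071 - 16096) = 7873 - 13025 = -5152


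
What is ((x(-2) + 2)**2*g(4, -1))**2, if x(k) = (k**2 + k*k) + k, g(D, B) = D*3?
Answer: 589824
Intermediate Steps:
g(D, B) = 3*D
x(k) = k + 2*k**2 (x(k) = (k**2 + k**2) + k = 2*k**2 + k = k + 2*k**2)
((x(-2) + 2)**2*g(4, -1))**2 = ((-2*(1 + 2*(-2)) + 2)**2*(3*4))**2 = ((-2*(1 - 4) + 2)**2*12)**2 = ((-2*(-3) + 2)**2*12)**2 = ((6 + 2)**2*12)**2 = (8**2*12)**2 = (64*12)**2 = 768**2 = 589824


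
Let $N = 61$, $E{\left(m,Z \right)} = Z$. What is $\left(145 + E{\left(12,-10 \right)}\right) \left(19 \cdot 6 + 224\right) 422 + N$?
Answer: $19255921$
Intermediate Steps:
$\left(145 + E{\left(12,-10 \right)}\right) \left(19 \cdot 6 + 224\right) 422 + N = \left(145 - 10\right) \left(19 \cdot 6 + 224\right) 422 + 61 = 135 \left(114 + 224\right) 422 + 61 = 135 \cdot 338 \cdot 422 + 61 = 45630 \cdot 422 + 61 = 19255860 + 61 = 19255921$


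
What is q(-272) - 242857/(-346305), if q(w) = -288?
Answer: -99492983/346305 ≈ -287.30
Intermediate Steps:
q(-272) - 242857/(-346305) = -288 - 242857/(-346305) = -288 - 242857*(-1/346305) = -288 + 242857/346305 = -99492983/346305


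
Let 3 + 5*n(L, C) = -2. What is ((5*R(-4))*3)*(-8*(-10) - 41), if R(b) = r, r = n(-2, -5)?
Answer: -585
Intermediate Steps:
n(L, C) = -1 (n(L, C) = -3/5 + (1/5)*(-2) = -3/5 - 2/5 = -1)
r = -1
R(b) = -1
((5*R(-4))*3)*(-8*(-10) - 41) = ((5*(-1))*3)*(-8*(-10) - 41) = (-5*3)*(80 - 41) = -15*39 = -585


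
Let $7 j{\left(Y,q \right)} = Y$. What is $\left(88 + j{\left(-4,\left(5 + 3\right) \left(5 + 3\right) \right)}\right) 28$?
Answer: $2448$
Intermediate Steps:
$j{\left(Y,q \right)} = \frac{Y}{7}$
$\left(88 + j{\left(-4,\left(5 + 3\right) \left(5 + 3\right) \right)}\right) 28 = \left(88 + \frac{1}{7} \left(-4\right)\right) 28 = \left(88 - \frac{4}{7}\right) 28 = \frac{612}{7} \cdot 28 = 2448$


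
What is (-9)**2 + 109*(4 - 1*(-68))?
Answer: 7929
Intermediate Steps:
(-9)**2 + 109*(4 - 1*(-68)) = 81 + 109*(4 + 68) = 81 + 109*72 = 81 + 7848 = 7929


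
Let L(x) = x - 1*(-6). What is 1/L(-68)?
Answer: -1/62 ≈ -0.016129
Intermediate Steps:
L(x) = 6 + x (L(x) = x + 6 = 6 + x)
1/L(-68) = 1/(6 - 68) = 1/(-62) = -1/62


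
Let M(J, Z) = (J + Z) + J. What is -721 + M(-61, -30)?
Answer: -873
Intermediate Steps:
M(J, Z) = Z + 2*J
-721 + M(-61, -30) = -721 + (-30 + 2*(-61)) = -721 + (-30 - 122) = -721 - 152 = -873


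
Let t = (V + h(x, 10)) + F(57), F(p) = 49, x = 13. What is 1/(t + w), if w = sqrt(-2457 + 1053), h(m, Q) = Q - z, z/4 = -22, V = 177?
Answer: 3/985 - I*sqrt(39)/17730 ≈ 0.0030457 - 0.00035223*I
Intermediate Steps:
z = -88 (z = 4*(-22) = -88)
h(m, Q) = 88 + Q (h(m, Q) = Q - 1*(-88) = Q + 88 = 88 + Q)
w = 6*I*sqrt(39) (w = sqrt(-1404) = 6*I*sqrt(39) ≈ 37.47*I)
t = 324 (t = (177 + (88 + 10)) + 49 = (177 + 98) + 49 = 275 + 49 = 324)
1/(t + w) = 1/(324 + 6*I*sqrt(39))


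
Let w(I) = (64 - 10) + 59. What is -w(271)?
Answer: -113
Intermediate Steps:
w(I) = 113 (w(I) = 54 + 59 = 113)
-w(271) = -1*113 = -113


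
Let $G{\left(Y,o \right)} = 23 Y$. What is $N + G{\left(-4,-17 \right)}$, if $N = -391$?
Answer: $-483$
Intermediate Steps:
$N + G{\left(-4,-17 \right)} = -391 + 23 \left(-4\right) = -391 - 92 = -483$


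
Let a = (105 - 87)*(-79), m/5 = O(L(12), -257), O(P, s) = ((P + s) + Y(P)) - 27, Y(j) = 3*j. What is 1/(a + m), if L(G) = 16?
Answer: -1/2522 ≈ -0.00039651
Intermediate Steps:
O(P, s) = -27 + s + 4*P (O(P, s) = ((P + s) + 3*P) - 27 = (s + 4*P) - 27 = -27 + s + 4*P)
m = -1100 (m = 5*(-27 - 257 + 4*16) = 5*(-27 - 257 + 64) = 5*(-220) = -1100)
a = -1422 (a = 18*(-79) = -1422)
1/(a + m) = 1/(-1422 - 1100) = 1/(-2522) = -1/2522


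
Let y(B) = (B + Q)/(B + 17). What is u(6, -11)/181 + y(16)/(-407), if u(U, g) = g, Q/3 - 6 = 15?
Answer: -162040/2431011 ≈ -0.066655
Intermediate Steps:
Q = 63 (Q = 18 + 3*15 = 18 + 45 = 63)
y(B) = (63 + B)/(17 + B) (y(B) = (B + 63)/(B + 17) = (63 + B)/(17 + B))
u(6, -11)/181 + y(16)/(-407) = -11/181 + ((63 + 16)/(17 + 16))/(-407) = -11*1/181 + (79/33)*(-1/407) = -11/181 + ((1/33)*79)*(-1/407) = -11/181 + (79/33)*(-1/407) = -11/181 - 79/13431 = -162040/2431011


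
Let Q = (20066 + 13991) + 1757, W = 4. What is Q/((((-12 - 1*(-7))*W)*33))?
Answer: -5969/110 ≈ -54.264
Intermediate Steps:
Q = 35814 (Q = 34057 + 1757 = 35814)
Q/((((-12 - 1*(-7))*W)*33)) = 35814/((((-12 - 1*(-7))*4)*33)) = 35814/((((-12 + 7)*4)*33)) = 35814/((-5*4*33)) = 35814/((-20*33)) = 35814/(-660) = 35814*(-1/660) = -5969/110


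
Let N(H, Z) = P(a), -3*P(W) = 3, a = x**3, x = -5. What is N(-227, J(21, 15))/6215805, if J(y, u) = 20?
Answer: -1/6215805 ≈ -1.6088e-7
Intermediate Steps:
a = -125 (a = (-5)**3 = -125)
P(W) = -1 (P(W) = -1/3*3 = -1)
N(H, Z) = -1
N(-227, J(21, 15))/6215805 = -1/6215805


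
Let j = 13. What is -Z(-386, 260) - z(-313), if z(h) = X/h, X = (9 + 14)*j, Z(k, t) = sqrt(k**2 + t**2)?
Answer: 299/313 - 2*sqrt(54149) ≈ -464.44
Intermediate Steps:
X = 299 (X = (9 + 14)*13 = 23*13 = 299)
z(h) = 299/h
-Z(-386, 260) - z(-313) = -sqrt((-386)**2 + 260**2) - 299/(-313) = -sqrt(148996 + 67600) - 299*(-1)/313 = -sqrt(216596) - 1*(-299/313) = -2*sqrt(54149) + 299/313 = 299/313 - 2*sqrt(54149)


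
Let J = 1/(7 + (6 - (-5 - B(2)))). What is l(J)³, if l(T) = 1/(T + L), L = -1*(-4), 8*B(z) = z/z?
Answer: 3048625/203297472 ≈ 0.014996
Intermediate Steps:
B(z) = ⅛ (B(z) = (z/z)/8 = (⅛)*1 = ⅛)
L = 4
J = 8/145 (J = 1/(7 + (6 - (-5 - 1*⅛))) = 1/(7 + (6 - (-5 - ⅛))) = 1/(7 + (6 - 1*(-41/8))) = 1/(7 + (6 + 41/8)) = 1/(7 + 89/8) = 1/(145/8) = 8/145 ≈ 0.055172)
l(T) = 1/(4 + T) (l(T) = 1/(T + 4) = 1/(4 + T))
l(J)³ = (1/(4 + 8/145))³ = (1/(588/145))³ = (145/588)³ = 3048625/203297472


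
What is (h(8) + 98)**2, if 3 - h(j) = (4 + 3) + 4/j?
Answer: 34969/4 ≈ 8742.3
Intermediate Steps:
h(j) = -4 - 4/j (h(j) = 3 - ((4 + 3) + 4/j) = 3 - (7 + 4/j) = 3 + (-7 - 4/j) = -4 - 4/j)
(h(8) + 98)**2 = ((-4 - 4/8) + 98)**2 = ((-4 - 4*1/8) + 98)**2 = ((-4 - 1/2) + 98)**2 = (-9/2 + 98)**2 = (187/2)**2 = 34969/4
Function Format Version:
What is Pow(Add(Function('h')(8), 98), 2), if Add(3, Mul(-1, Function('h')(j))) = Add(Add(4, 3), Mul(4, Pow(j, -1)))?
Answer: Rational(34969, 4) ≈ 8742.3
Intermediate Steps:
Function('h')(j) = Add(-4, Mul(-4, Pow(j, -1))) (Function('h')(j) = Add(3, Mul(-1, Add(Add(4, 3), Mul(4, Pow(j, -1))))) = Add(3, Mul(-1, Add(7, Mul(4, Pow(j, -1))))) = Add(3, Add(-7, Mul(-4, Pow(j, -1)))) = Add(-4, Mul(-4, Pow(j, -1))))
Pow(Add(Function('h')(8), 98), 2) = Pow(Add(Add(-4, Mul(-4, Pow(8, -1))), 98), 2) = Pow(Add(Add(-4, Mul(-4, Rational(1, 8))), 98), 2) = Pow(Add(Add(-4, Rational(-1, 2)), 98), 2) = Pow(Add(Rational(-9, 2), 98), 2) = Pow(Rational(187, 2), 2) = Rational(34969, 4)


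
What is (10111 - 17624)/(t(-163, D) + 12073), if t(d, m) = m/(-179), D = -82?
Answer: -1344827/2161149 ≈ -0.62227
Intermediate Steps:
t(d, m) = -m/179 (t(d, m) = m*(-1/179) = -m/179)
(10111 - 17624)/(t(-163, D) + 12073) = (10111 - 17624)/(-1/179*(-82) + 12073) = -7513/(82/179 + 12073) = -7513/2161149/179 = -7513*179/2161149 = -1344827/2161149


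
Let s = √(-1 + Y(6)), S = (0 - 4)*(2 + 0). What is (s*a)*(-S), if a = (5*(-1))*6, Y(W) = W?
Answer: -240*√5 ≈ -536.66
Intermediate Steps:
a = -30 (a = -5*6 = -30)
S = -8 (S = -4*2 = -8)
s = √5 (s = √(-1 + 6) = √5 ≈ 2.2361)
(s*a)*(-S) = (√5*(-30))*(-1*(-8)) = -30*√5*8 = -240*√5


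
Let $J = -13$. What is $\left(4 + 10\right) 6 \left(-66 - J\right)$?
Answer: $-4452$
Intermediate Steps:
$\left(4 + 10\right) 6 \left(-66 - J\right) = \left(4 + 10\right) 6 \left(-66 - -13\right) = 14 \cdot 6 \left(-66 + 13\right) = 84 \left(-53\right) = -4452$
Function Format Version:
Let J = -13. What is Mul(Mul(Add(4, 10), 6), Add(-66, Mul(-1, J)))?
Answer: -4452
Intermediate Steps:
Mul(Mul(Add(4, 10), 6), Add(-66, Mul(-1, J))) = Mul(Mul(Add(4, 10), 6), Add(-66, Mul(-1, -13))) = Mul(Mul(14, 6), Add(-66, 13)) = Mul(84, -53) = -4452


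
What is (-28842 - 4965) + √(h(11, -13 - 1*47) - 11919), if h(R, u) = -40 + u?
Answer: -33807 + I*√12019 ≈ -33807.0 + 109.63*I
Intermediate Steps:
(-28842 - 4965) + √(h(11, -13 - 1*47) - 11919) = (-28842 - 4965) + √((-40 + (-13 - 1*47)) - 11919) = -33807 + √((-40 + (-13 - 47)) - 11919) = -33807 + √((-40 - 60) - 11919) = -33807 + √(-100 - 11919) = -33807 + √(-12019) = -33807 + I*√12019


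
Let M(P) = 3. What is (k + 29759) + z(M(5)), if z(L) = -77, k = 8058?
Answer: 37740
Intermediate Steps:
(k + 29759) + z(M(5)) = (8058 + 29759) - 77 = 37817 - 77 = 37740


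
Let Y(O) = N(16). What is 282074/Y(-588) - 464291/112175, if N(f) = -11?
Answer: -31646758151/1233925 ≈ -25647.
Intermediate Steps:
Y(O) = -11
282074/Y(-588) - 464291/112175 = 282074/(-11) - 464291/112175 = 282074*(-1/11) - 464291*1/112175 = -282074/11 - 464291/112175 = -31646758151/1233925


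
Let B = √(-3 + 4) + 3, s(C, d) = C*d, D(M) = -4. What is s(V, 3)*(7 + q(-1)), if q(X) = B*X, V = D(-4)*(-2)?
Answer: 72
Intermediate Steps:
V = 8 (V = -4*(-2) = 8)
B = 4 (B = √1 + 3 = 1 + 3 = 4)
q(X) = 4*X
s(V, 3)*(7 + q(-1)) = (8*3)*(7 + 4*(-1)) = 24*(7 - 4) = 24*3 = 72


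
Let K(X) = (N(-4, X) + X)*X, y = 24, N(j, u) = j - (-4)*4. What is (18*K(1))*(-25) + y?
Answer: -5826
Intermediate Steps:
N(j, u) = 16 + j (N(j, u) = j - 1*(-16) = j + 16 = 16 + j)
K(X) = X*(12 + X) (K(X) = ((16 - 4) + X)*X = (12 + X)*X = X*(12 + X))
(18*K(1))*(-25) + y = (18*(1*(12 + 1)))*(-25) + 24 = (18*(1*13))*(-25) + 24 = (18*13)*(-25) + 24 = 234*(-25) + 24 = -5850 + 24 = -5826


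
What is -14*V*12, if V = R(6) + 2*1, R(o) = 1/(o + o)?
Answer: -350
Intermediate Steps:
R(o) = 1/(2*o)
V = 25/12 (V = (½)/6 + 2*1 = (½)*(⅙) + 2 = 1/12 + 2 = 25/12 ≈ 2.0833)
-14*V*12 = -14*25/12*12 = -175/6*12 = -350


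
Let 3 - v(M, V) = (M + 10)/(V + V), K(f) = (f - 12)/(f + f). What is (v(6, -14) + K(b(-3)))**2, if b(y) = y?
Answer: 7225/196 ≈ 36.862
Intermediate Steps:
K(f) = (-12 + f)/(2*f) (K(f) = (-12 + f)/((2*f)) = (-12 + f)*(1/(2*f)) = (-12 + f)/(2*f))
v(M, V) = 3 - (10 + M)/(2*V) (v(M, V) = 3 - (M + 10)/(V + V) = 3 - (10 + M)/(2*V))
(v(6, -14) + K(b(-3)))**2 = ((1/2)*(-10 - 1*6 + 6*(-14))/(-14) + (1/2)*(-12 - 3)/(-3))**2 = ((1/2)*(-1/14)*(-10 - 6 - 84) + (1/2)*(-1/3)*(-15))**2 = ((1/2)*(-1/14)*(-100) + 5/2)**2 = (25/7 + 5/2)**2 = (85/14)**2 = 7225/196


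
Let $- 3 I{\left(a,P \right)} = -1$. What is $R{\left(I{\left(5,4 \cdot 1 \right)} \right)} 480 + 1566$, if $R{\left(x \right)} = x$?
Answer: $1726$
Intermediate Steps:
$I{\left(a,P \right)} = \frac{1}{3}$ ($I{\left(a,P \right)} = \left(- \frac{1}{3}\right) \left(-1\right) = \frac{1}{3}$)
$R{\left(I{\left(5,4 \cdot 1 \right)} \right)} 480 + 1566 = \frac{1}{3} \cdot 480 + 1566 = 160 + 1566 = 1726$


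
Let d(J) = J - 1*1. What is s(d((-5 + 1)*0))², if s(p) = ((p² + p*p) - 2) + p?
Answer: 1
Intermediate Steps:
d(J) = -1 + J (d(J) = J - 1 = -1 + J)
s(p) = -2 + p + 2*p² (s(p) = ((p² + p²) - 2) + p = (2*p² - 2) + p = (-2 + 2*p²) + p = -2 + p + 2*p²)
s(d((-5 + 1)*0))² = (-2 + (-1 + (-5 + 1)*0) + 2*(-1 + (-5 + 1)*0)²)² = (-2 + (-1 - 4*0) + 2*(-1 - 4*0)²)² = (-2 + (-1 + 0) + 2*(-1 + 0)²)² = (-2 - 1 + 2*(-1)²)² = (-2 - 1 + 2*1)² = (-2 - 1 + 2)² = (-1)² = 1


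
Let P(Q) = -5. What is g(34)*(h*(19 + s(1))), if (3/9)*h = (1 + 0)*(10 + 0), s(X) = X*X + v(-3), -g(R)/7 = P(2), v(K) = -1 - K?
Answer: 23100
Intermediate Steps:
g(R) = 35 (g(R) = -7*(-5) = 35)
s(X) = 2 + X² (s(X) = X*X + (-1 - 1*(-3)) = X² + (-1 + 3) = X² + 2 = 2 + X²)
h = 30 (h = 3*((1 + 0)*(10 + 0)) = 3*(1*10) = 3*10 = 30)
g(34)*(h*(19 + s(1))) = 35*(30*(19 + (2 + 1²))) = 35*(30*(19 + (2 + 1))) = 35*(30*(19 + 3)) = 35*(30*22) = 35*660 = 23100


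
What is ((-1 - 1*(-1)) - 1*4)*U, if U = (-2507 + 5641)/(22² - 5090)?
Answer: 6268/2303 ≈ 2.7217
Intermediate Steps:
U = -1567/2303 (U = 3134/(484 - 5090) = 3134/(-4606) = 3134*(-1/4606) = -1567/2303 ≈ -0.68042)
((-1 - 1*(-1)) - 1*4)*U = ((-1 - 1*(-1)) - 1*4)*(-1567/2303) = ((-1 + 1) - 4)*(-1567/2303) = (0 - 4)*(-1567/2303) = -4*(-1567/2303) = 6268/2303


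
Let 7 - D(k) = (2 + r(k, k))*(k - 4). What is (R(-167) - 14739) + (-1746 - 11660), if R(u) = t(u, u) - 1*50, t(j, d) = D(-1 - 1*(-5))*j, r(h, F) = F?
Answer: -29364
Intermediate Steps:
D(k) = 7 - (-4 + k)*(2 + k) (D(k) = 7 - (2 + k)*(k - 4) = 7 - (2 + k)*(-4 + k) = 7 - (-4 + k)*(2 + k))
t(j, d) = 7*j (t(j, d) = (15 - (-1 - 1*(-5))² + 2*(-1 - 1*(-5)))*j = (15 - (-1 + 5)² + 2*(-1 + 5))*j = (15 - 1*4² + 2*4)*j = (15 - 1*16 + 8)*j = (15 - 16 + 8)*j = 7*j)
R(u) = -50 + 7*u (R(u) = 7*u - 1*50 = 7*u - 50 = -50 + 7*u)
(R(-167) - 14739) + (-1746 - 11660) = ((-50 + 7*(-167)) - 14739) + (-1746 - 11660) = ((-50 - 1169) - 14739) - 13406 = (-1219 - 14739) - 13406 = -15958 - 13406 = -29364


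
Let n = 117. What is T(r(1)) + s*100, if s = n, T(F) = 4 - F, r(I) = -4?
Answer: 11708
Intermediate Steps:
s = 117
T(r(1)) + s*100 = (4 - 1*(-4)) + 117*100 = (4 + 4) + 11700 = 8 + 11700 = 11708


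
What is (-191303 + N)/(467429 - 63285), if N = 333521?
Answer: 71109/202072 ≈ 0.35190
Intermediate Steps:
(-191303 + N)/(467429 - 63285) = (-191303 + 333521)/(467429 - 63285) = 142218/404144 = 142218*(1/404144) = 71109/202072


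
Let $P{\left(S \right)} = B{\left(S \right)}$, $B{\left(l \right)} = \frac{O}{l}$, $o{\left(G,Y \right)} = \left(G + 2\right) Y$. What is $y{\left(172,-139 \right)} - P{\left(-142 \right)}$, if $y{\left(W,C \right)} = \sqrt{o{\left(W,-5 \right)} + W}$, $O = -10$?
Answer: $- \frac{5}{71} + i \sqrt{698} \approx -0.070423 + 26.42 i$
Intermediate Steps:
$o{\left(G,Y \right)} = Y \left(2 + G\right)$ ($o{\left(G,Y \right)} = \left(2 + G\right) Y = Y \left(2 + G\right)$)
$B{\left(l \right)} = - \frac{10}{l}$
$P{\left(S \right)} = - \frac{10}{S}$
$y{\left(W,C \right)} = \sqrt{-10 - 4 W}$ ($y{\left(W,C \right)} = \sqrt{- 5 \left(2 + W\right) + W} = \sqrt{\left(-10 - 5 W\right) + W} = \sqrt{-10 - 4 W}$)
$y{\left(172,-139 \right)} - P{\left(-142 \right)} = \sqrt{-10 - 688} - - \frac{10}{-142} = \sqrt{-10 - 688} - \left(-10\right) \left(- \frac{1}{142}\right) = \sqrt{-698} - \frac{5}{71} = i \sqrt{698} - \frac{5}{71} = - \frac{5}{71} + i \sqrt{698}$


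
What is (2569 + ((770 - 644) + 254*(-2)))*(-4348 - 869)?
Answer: -11409579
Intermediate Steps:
(2569 + ((770 - 644) + 254*(-2)))*(-4348 - 869) = (2569 + (126 - 508))*(-5217) = (2569 - 382)*(-5217) = 2187*(-5217) = -11409579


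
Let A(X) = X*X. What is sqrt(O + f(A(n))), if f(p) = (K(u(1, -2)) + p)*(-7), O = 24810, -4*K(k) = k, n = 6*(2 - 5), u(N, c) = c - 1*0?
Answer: sqrt(90154)/2 ≈ 150.13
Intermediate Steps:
u(N, c) = c (u(N, c) = c + 0 = c)
n = -18 (n = 6*(-3) = -18)
K(k) = -k/4
A(X) = X**2
f(p) = -7/2 - 7*p (f(p) = (-1/4*(-2) + p)*(-7) = (1/2 + p)*(-7) = -7/2 - 7*p)
sqrt(O + f(A(n))) = sqrt(24810 + (-7/2 - 7*(-18)**2)) = sqrt(24810 + (-7/2 - 7*324)) = sqrt(24810 + (-7/2 - 2268)) = sqrt(24810 - 4543/2) = sqrt(45077/2) = sqrt(90154)/2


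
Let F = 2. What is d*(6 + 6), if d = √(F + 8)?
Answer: 12*√10 ≈ 37.947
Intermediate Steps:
d = √10 (d = √(2 + 8) = √10 ≈ 3.1623)
d*(6 + 6) = √10*(6 + 6) = √10*12 = 12*√10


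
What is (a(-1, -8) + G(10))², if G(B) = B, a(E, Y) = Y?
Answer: 4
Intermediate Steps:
(a(-1, -8) + G(10))² = (-8 + 10)² = 2² = 4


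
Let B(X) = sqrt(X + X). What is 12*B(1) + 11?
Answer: 11 + 12*sqrt(2) ≈ 27.971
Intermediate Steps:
B(X) = sqrt(2)*sqrt(X) (B(X) = sqrt(2*X) = sqrt(2)*sqrt(X))
12*B(1) + 11 = 12*(sqrt(2)*sqrt(1)) + 11 = 12*(sqrt(2)*1) + 11 = 12*sqrt(2) + 11 = 11 + 12*sqrt(2)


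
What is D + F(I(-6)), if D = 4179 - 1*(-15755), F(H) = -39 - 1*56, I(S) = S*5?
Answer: 19839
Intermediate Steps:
I(S) = 5*S
F(H) = -95 (F(H) = -39 - 56 = -95)
D = 19934 (D = 4179 + 15755 = 19934)
D + F(I(-6)) = 19934 - 95 = 19839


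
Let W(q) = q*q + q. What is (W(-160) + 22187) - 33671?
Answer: 13956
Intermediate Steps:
W(q) = q + q² (W(q) = q² + q = q + q²)
(W(-160) + 22187) - 33671 = (-160*(1 - 160) + 22187) - 33671 = (-160*(-159) + 22187) - 33671 = (25440 + 22187) - 33671 = 47627 - 33671 = 13956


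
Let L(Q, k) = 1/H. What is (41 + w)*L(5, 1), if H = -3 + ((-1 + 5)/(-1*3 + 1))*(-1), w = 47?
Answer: -88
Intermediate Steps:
H = -1 (H = -3 + (4/(-3 + 1))*(-1) = -3 + (4/(-2))*(-1) = -3 + (4*(-½))*(-1) = -3 - 2*(-1) = -3 + 2 = -1)
L(Q, k) = -1 (L(Q, k) = 1/(-1) = -1)
(41 + w)*L(5, 1) = (41 + 47)*(-1) = 88*(-1) = -88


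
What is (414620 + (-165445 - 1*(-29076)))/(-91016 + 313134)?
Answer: 278251/222118 ≈ 1.2527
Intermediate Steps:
(414620 + (-165445 - 1*(-29076)))/(-91016 + 313134) = (414620 + (-165445 + 29076))/222118 = (414620 - 136369)*(1/222118) = 278251*(1/222118) = 278251/222118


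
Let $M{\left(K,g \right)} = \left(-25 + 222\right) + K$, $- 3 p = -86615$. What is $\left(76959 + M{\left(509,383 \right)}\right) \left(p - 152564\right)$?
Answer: $- \frac{28819695205}{3} \approx -9.6066 \cdot 10^{9}$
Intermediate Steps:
$p = \frac{86615}{3}$ ($p = \left(- \frac{1}{3}\right) \left(-86615\right) = \frac{86615}{3} \approx 28872.0$)
$M{\left(K,g \right)} = 197 + K$
$\left(76959 + M{\left(509,383 \right)}\right) \left(p - 152564\right) = \left(76959 + \left(197 + 509\right)\right) \left(\frac{86615}{3} - 152564\right) = \left(76959 + 706\right) \left(- \frac{371077}{3}\right) = 77665 \left(- \frac{371077}{3}\right) = - \frac{28819695205}{3}$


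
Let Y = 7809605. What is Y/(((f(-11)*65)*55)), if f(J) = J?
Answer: -1561921/7865 ≈ -198.59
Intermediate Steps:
Y/(((f(-11)*65)*55)) = 7809605/((-11*65*55)) = 7809605/((-715*55)) = 7809605/(-39325) = 7809605*(-1/39325) = -1561921/7865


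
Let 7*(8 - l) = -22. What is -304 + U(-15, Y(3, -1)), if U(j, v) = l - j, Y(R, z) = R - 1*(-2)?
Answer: -1945/7 ≈ -277.86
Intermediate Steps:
l = 78/7 (l = 8 - 1/7*(-22) = 8 + 22/7 = 78/7 ≈ 11.143)
Y(R, z) = 2 + R (Y(R, z) = R + 2 = 2 + R)
U(j, v) = 78/7 - j
-304 + U(-15, Y(3, -1)) = -304 + (78/7 - 1*(-15)) = -304 + (78/7 + 15) = -304 + 183/7 = -1945/7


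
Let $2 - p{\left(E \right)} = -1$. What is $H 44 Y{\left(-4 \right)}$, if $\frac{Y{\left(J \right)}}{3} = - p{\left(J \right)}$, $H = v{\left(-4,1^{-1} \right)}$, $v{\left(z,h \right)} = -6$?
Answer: $2376$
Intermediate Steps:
$p{\left(E \right)} = 3$ ($p{\left(E \right)} = 2 - -1 = 2 + 1 = 3$)
$H = -6$
$Y{\left(J \right)} = -9$ ($Y{\left(J \right)} = 3 \left(\left(-1\right) 3\right) = 3 \left(-3\right) = -9$)
$H 44 Y{\left(-4 \right)} = \left(-6\right) 44 \left(-9\right) = \left(-264\right) \left(-9\right) = 2376$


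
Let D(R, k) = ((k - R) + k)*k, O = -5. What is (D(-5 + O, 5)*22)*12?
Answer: 26400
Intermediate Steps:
D(R, k) = k*(-R + 2*k) (D(R, k) = (-R + 2*k)*k = k*(-R + 2*k))
(D(-5 + O, 5)*22)*12 = ((5*(-(-5 - 5) + 2*5))*22)*12 = ((5*(-1*(-10) + 10))*22)*12 = ((5*(10 + 10))*22)*12 = ((5*20)*22)*12 = (100*22)*12 = 2200*12 = 26400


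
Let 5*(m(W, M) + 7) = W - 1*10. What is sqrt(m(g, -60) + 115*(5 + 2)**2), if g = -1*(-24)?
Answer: sqrt(140770)/5 ≈ 75.039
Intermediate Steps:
g = 24
m(W, M) = -9 + W/5 (m(W, M) = -7 + (W - 1*10)/5 = -7 + (W - 10)/5 = -7 + (-10 + W)/5 = -7 + (-2 + W/5) = -9 + W/5)
sqrt(m(g, -60) + 115*(5 + 2)**2) = sqrt((-9 + (1/5)*24) + 115*(5 + 2)**2) = sqrt((-9 + 24/5) + 115*7**2) = sqrt(-21/5 + 115*49) = sqrt(-21/5 + 5635) = sqrt(28154/5) = sqrt(140770)/5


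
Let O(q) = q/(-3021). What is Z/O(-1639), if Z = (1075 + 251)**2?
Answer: 5311751796/1639 ≈ 3.2408e+6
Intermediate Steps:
O(q) = -q/3021 (O(q) = q*(-1/3021) = -q/3021)
Z = 1758276 (Z = 1326**2 = 1758276)
Z/O(-1639) = 1758276/((-1/3021*(-1639))) = 1758276/(1639/3021) = 1758276*(3021/1639) = 5311751796/1639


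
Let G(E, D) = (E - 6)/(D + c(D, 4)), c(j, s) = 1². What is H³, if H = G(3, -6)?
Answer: 27/125 ≈ 0.21600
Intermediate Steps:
c(j, s) = 1
G(E, D) = (-6 + E)/(1 + D) (G(E, D) = (E - 6)/(D + 1) = (-6 + E)/(1 + D))
H = ⅗ (H = (-6 + 3)/(1 - 6) = -3/(-5) = -⅕*(-3) = ⅗ ≈ 0.60000)
H³ = (⅗)³ = 27/125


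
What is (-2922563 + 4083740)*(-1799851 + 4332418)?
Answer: 2940758551359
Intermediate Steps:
(-2922563 + 4083740)*(-1799851 + 4332418) = 1161177*2532567 = 2940758551359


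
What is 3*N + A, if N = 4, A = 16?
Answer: 28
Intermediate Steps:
3*N + A = 3*4 + 16 = 12 + 16 = 28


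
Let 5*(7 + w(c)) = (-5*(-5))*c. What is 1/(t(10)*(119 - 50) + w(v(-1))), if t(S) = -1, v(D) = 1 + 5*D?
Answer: -1/96 ≈ -0.010417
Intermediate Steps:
w(c) = -7 + 5*c (w(c) = -7 + ((-5*(-5))*c)/5 = -7 + (25*c)/5 = -7 + 5*c)
1/(t(10)*(119 - 50) + w(v(-1))) = 1/(-(119 - 50) + (-7 + 5*(1 + 5*(-1)))) = 1/(-1*69 + (-7 + 5*(1 - 5))) = 1/(-69 + (-7 + 5*(-4))) = 1/(-69 + (-7 - 20)) = 1/(-69 - 27) = 1/(-96) = -1/96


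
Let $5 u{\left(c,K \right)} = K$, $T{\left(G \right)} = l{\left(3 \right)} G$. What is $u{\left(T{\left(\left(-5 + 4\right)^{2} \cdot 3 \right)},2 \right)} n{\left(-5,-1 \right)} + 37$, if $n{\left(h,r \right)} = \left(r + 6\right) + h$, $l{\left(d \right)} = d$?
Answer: $37$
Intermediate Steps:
$n{\left(h,r \right)} = 6 + h + r$ ($n{\left(h,r \right)} = \left(6 + r\right) + h = 6 + h + r$)
$T{\left(G \right)} = 3 G$
$u{\left(c,K \right)} = \frac{K}{5}$
$u{\left(T{\left(\left(-5 + 4\right)^{2} \cdot 3 \right)},2 \right)} n{\left(-5,-1 \right)} + 37 = \frac{1}{5} \cdot 2 \left(6 - 5 - 1\right) + 37 = \frac{2}{5} \cdot 0 + 37 = 0 + 37 = 37$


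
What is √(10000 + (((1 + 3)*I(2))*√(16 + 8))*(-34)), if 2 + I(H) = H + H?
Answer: 4*√(625 - 34*√6) ≈ 93.099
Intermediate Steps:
I(H) = -2 + 2*H (I(H) = -2 + (H + H) = -2 + 2*H)
√(10000 + (((1 + 3)*I(2))*√(16 + 8))*(-34)) = √(10000 + (((1 + 3)*(-2 + 2*2))*√(16 + 8))*(-34)) = √(10000 + ((4*(-2 + 4))*√24)*(-34)) = √(10000 + ((4*2)*(2*√6))*(-34)) = √(10000 + (8*(2*√6))*(-34)) = √(10000 + (16*√6)*(-34)) = √(10000 - 544*√6)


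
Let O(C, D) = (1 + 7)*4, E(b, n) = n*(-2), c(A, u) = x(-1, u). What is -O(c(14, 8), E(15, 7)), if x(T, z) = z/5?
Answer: -32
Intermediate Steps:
x(T, z) = z/5 (x(T, z) = z*(⅕) = z/5)
c(A, u) = u/5
E(b, n) = -2*n
O(C, D) = 32 (O(C, D) = 8*4 = 32)
-O(c(14, 8), E(15, 7)) = -1*32 = -32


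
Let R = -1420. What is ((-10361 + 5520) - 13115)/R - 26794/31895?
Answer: 26732957/2264545 ≈ 11.805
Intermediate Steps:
((-10361 + 5520) - 13115)/R - 26794/31895 = ((-10361 + 5520) - 13115)/(-1420) - 26794/31895 = (-4841 - 13115)*(-1/1420) - 26794*1/31895 = -17956*(-1/1420) - 26794/31895 = 4489/355 - 26794/31895 = 26732957/2264545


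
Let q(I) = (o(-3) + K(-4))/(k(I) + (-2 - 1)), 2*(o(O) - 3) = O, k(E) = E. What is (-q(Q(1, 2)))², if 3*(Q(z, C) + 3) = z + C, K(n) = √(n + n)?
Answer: -23/100 + 6*I*√2/25 ≈ -0.23 + 0.33941*I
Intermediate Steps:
o(O) = 3 + O/2
K(n) = √2*√n (K(n) = √(2*n) = √2*√n)
Q(z, C) = -3 + C/3 + z/3 (Q(z, C) = -3 + (z + C)/3 = -3 + (C + z)/3 = -3 + (C/3 + z/3) = -3 + C/3 + z/3)
q(I) = (3/2 + 2*I*√2)/(-3 + I) (q(I) = ((3 + (½)*(-3)) + √2*√(-4))/(I + (-2 - 1)) = ((3 - 3/2) + √2*(2*I))/(I - 3) = (3/2 + 2*I*√2)/(-3 + I))
(-q(Q(1, 2)))² = (-(3 + 4*I*√2)/(2*(-3 + (-3 + (⅓)*2 + (⅓)*1))))² = (-(3 + 4*I*√2)/(2*(-3 + (-3 + ⅔ + ⅓))))² = (-(3 + 4*I*√2)/(2*(-3 - 2)))² = (-(3 + 4*I*√2)/(2*(-5)))² = (-(-1)*(3 + 4*I*√2)/(2*5))² = (-(-3/10 - 2*I*√2/5))² = (3/10 + 2*I*√2/5)²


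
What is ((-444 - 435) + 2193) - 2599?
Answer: -1285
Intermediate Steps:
((-444 - 435) + 2193) - 2599 = (-879 + 2193) - 2599 = 1314 - 2599 = -1285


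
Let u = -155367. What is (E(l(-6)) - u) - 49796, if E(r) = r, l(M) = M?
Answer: 105565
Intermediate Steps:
(E(l(-6)) - u) - 49796 = (-6 - 1*(-155367)) - 49796 = (-6 + 155367) - 49796 = 155361 - 49796 = 105565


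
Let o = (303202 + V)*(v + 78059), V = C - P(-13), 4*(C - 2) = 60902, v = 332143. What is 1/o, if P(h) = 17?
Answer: 1/130613444325 ≈ 7.6562e-12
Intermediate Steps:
C = 30455/2 (C = 2 + (¼)*60902 = 2 + 30451/2 = 30455/2 ≈ 15228.)
V = 30421/2 (V = 30455/2 - 1*17 = 30455/2 - 17 = 30421/2 ≈ 15211.)
o = 130613444325 (o = (303202 + 30421/2)*(332143 + 78059) = (636825/2)*410202 = 130613444325)
1/o = 1/130613444325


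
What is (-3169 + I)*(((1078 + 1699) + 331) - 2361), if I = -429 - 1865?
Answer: -4080861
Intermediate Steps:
I = -2294
(-3169 + I)*(((1078 + 1699) + 331) - 2361) = (-3169 - 2294)*(((1078 + 1699) + 331) - 2361) = -5463*((2777 + 331) - 2361) = -5463*(3108 - 2361) = -5463*747 = -4080861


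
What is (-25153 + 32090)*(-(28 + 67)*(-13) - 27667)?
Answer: -183358784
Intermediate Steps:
(-25153 + 32090)*(-(28 + 67)*(-13) - 27667) = 6937*(-95*(-13) - 27667) = 6937*(-1*(-1235) - 27667) = 6937*(1235 - 27667) = 6937*(-26432) = -183358784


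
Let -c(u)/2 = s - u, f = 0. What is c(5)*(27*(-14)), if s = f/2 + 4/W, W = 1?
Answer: -756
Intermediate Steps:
s = 4 (s = 0/2 + 4/1 = 0*(1/2) + 4*1 = 0 + 4 = 4)
c(u) = -8 + 2*u (c(u) = -2*(4 - u) = -8 + 2*u)
c(5)*(27*(-14)) = (-8 + 2*5)*(27*(-14)) = (-8 + 10)*(-378) = 2*(-378) = -756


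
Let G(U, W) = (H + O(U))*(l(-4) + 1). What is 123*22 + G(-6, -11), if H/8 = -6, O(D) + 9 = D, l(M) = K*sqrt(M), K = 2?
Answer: 2643 - 252*I ≈ 2643.0 - 252.0*I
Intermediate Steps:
l(M) = 2*sqrt(M)
O(D) = -9 + D
H = -48 (H = 8*(-6) = -48)
G(U, W) = (1 + 4*I)*(-57 + U) (G(U, W) = (-48 + (-9 + U))*(2*sqrt(-4) + 1) = (-57 + U)*(2*(2*I) + 1) = (-57 + U)*(4*I + 1) = (-57 + U)*(1 + 4*I) = (1 + 4*I)*(-57 + U))
123*22 + G(-6, -11) = 123*22 + (-57 - 228*I - 6*(1 + 4*I)) = 2706 + (-57 - 228*I + (-6 - 24*I)) = 2706 + (-63 - 252*I) = 2643 - 252*I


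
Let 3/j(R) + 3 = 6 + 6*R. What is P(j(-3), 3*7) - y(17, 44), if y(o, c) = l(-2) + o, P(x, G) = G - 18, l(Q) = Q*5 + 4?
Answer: -8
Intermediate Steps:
j(R) = 3/(3 + 6*R) (j(R) = 3/(-3 + (6 + 6*R)) = 3/(3 + 6*R))
l(Q) = 4 + 5*Q (l(Q) = 5*Q + 4 = 4 + 5*Q)
P(x, G) = -18 + G
y(o, c) = -6 + o (y(o, c) = (4 + 5*(-2)) + o = (4 - 10) + o = -6 + o)
P(j(-3), 3*7) - y(17, 44) = (-18 + 3*7) - (-6 + 17) = (-18 + 21) - 1*11 = 3 - 11 = -8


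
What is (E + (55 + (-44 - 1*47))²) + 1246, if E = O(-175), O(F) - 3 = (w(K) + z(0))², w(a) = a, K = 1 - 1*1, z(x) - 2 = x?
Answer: 2549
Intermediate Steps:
z(x) = 2 + x
K = 0 (K = 1 - 1 = 0)
O(F) = 7 (O(F) = 3 + (0 + (2 + 0))² = 3 + (0 + 2)² = 3 + 2² = 3 + 4 = 7)
E = 7
(E + (55 + (-44 - 1*47))²) + 1246 = (7 + (55 + (-44 - 1*47))²) + 1246 = (7 + (55 + (-44 - 47))²) + 1246 = (7 + (55 - 91)²) + 1246 = (7 + (-36)²) + 1246 = (7 + 1296) + 1246 = 1303 + 1246 = 2549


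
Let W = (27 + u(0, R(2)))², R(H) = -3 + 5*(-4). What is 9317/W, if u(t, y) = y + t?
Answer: 9317/16 ≈ 582.31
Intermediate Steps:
R(H) = -23 (R(H) = -3 - 20 = -23)
u(t, y) = t + y
W = 16 (W = (27 + (0 - 23))² = (27 - 23)² = 4² = 16)
9317/W = 9317/16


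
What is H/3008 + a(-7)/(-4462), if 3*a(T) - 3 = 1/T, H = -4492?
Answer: -52621193/35231952 ≈ -1.4936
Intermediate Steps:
a(T) = 1 + 1/(3*T)
H/3008 + a(-7)/(-4462) = -4492/3008 + ((1/3 - 7)/(-7))/(-4462) = -4492*1/3008 - 1/7*(-20/3)*(-1/4462) = -1123/752 + (20/21)*(-1/4462) = -1123/752 - 10/46851 = -52621193/35231952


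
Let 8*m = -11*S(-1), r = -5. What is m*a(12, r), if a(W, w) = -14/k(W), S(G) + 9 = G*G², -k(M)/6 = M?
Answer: 385/144 ≈ 2.6736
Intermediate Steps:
k(M) = -6*M
S(G) = -9 + G³ (S(G) = -9 + G*G² = -9 + G³)
a(W, w) = 7/(3*W) (a(W, w) = -14*(-1/(6*W)) = -(-7)/(3*W) = 7/(3*W))
m = 55/4 (m = (-11*(-9 + (-1)³))/8 = (-11*(-9 - 1))/8 = (-11*(-10))/8 = (⅛)*110 = 55/4 ≈ 13.750)
m*a(12, r) = 55*((7/3)/12)/4 = 55*((7/3)*(1/12))/4 = (55/4)*(7/36) = 385/144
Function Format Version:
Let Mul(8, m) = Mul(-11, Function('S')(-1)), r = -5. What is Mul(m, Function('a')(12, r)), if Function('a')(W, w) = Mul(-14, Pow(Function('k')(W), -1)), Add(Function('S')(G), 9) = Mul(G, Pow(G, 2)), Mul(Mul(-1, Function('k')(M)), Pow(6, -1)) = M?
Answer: Rational(385, 144) ≈ 2.6736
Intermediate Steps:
Function('k')(M) = Mul(-6, M)
Function('S')(G) = Add(-9, Pow(G, 3)) (Function('S')(G) = Add(-9, Mul(G, Pow(G, 2))) = Add(-9, Pow(G, 3)))
Function('a')(W, w) = Mul(Rational(7, 3), Pow(W, -1)) (Function('a')(W, w) = Mul(-14, Pow(Mul(-6, W), -1)) = Mul(-14, Mul(Rational(-1, 6), Pow(W, -1))) = Mul(Rational(7, 3), Pow(W, -1)))
m = Rational(55, 4) (m = Mul(Rational(1, 8), Mul(-11, Add(-9, Pow(-1, 3)))) = Mul(Rational(1, 8), Mul(-11, Add(-9, -1))) = Mul(Rational(1, 8), Mul(-11, -10)) = Mul(Rational(1, 8), 110) = Rational(55, 4) ≈ 13.750)
Mul(m, Function('a')(12, r)) = Mul(Rational(55, 4), Mul(Rational(7, 3), Pow(12, -1))) = Mul(Rational(55, 4), Mul(Rational(7, 3), Rational(1, 12))) = Mul(Rational(55, 4), Rational(7, 36)) = Rational(385, 144)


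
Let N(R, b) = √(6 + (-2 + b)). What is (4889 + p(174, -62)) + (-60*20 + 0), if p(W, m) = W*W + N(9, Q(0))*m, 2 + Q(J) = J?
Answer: 33965 - 62*√2 ≈ 33877.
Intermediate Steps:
Q(J) = -2 + J
N(R, b) = √(4 + b)
p(W, m) = W² + m*√2 (p(W, m) = W*W + √(4 + (-2 + 0))*m = W² + √(4 - 2)*m = W² + √2*m = W² + m*√2)
(4889 + p(174, -62)) + (-60*20 + 0) = (4889 + (174² - 62*√2)) + (-60*20 + 0) = (4889 + (30276 - 62*√2)) + (-1200 + 0) = (35165 - 62*√2) - 1200 = 33965 - 62*√2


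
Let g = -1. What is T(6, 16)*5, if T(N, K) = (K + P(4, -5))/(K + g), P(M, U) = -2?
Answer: 14/3 ≈ 4.6667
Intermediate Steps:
T(N, K) = (-2 + K)/(-1 + K) (T(N, K) = (K - 2)/(K - 1) = (-2 + K)/(-1 + K))
T(6, 16)*5 = ((-2 + 16)/(-1 + 16))*5 = (14/15)*5 = 14/3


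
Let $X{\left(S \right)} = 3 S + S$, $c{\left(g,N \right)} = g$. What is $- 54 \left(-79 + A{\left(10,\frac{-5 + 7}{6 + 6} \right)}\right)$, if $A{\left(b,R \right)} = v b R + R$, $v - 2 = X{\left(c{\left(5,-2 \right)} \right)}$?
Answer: $2277$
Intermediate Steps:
$X{\left(S \right)} = 4 S$
$v = 22$ ($v = 2 + 4 \cdot 5 = 2 + 20 = 22$)
$A{\left(b,R \right)} = R + 22 R b$ ($A{\left(b,R \right)} = 22 b R + R = 22 R b + R = R + 22 R b$)
$- 54 \left(-79 + A{\left(10,\frac{-5 + 7}{6 + 6} \right)}\right) = - 54 \left(-79 + \frac{-5 + 7}{6 + 6} \left(1 + 22 \cdot 10\right)\right) = - 54 \left(-79 + \frac{2}{12} \left(1 + 220\right)\right) = - 54 \left(-79 + 2 \cdot \frac{1}{12} \cdot 221\right) = - 54 \left(-79 + \frac{1}{6} \cdot 221\right) = - 54 \left(-79 + \frac{221}{6}\right) = \left(-54\right) \left(- \frac{253}{6}\right) = 2277$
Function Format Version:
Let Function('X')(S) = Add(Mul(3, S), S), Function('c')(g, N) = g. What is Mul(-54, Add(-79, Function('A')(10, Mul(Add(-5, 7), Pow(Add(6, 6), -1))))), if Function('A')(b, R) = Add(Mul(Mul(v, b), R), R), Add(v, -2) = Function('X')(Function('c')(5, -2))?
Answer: 2277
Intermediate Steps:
Function('X')(S) = Mul(4, S)
v = 22 (v = Add(2, Mul(4, 5)) = Add(2, 20) = 22)
Function('A')(b, R) = Add(R, Mul(22, R, b)) (Function('A')(b, R) = Add(Mul(Mul(22, b), R), R) = Add(Mul(22, R, b), R) = Add(R, Mul(22, R, b)))
Mul(-54, Add(-79, Function('A')(10, Mul(Add(-5, 7), Pow(Add(6, 6), -1))))) = Mul(-54, Add(-79, Mul(Mul(Add(-5, 7), Pow(Add(6, 6), -1)), Add(1, Mul(22, 10))))) = Mul(-54, Add(-79, Mul(Mul(2, Pow(12, -1)), Add(1, 220)))) = Mul(-54, Add(-79, Mul(Mul(2, Rational(1, 12)), 221))) = Mul(-54, Add(-79, Mul(Rational(1, 6), 221))) = Mul(-54, Add(-79, Rational(221, 6))) = Mul(-54, Rational(-253, 6)) = 2277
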